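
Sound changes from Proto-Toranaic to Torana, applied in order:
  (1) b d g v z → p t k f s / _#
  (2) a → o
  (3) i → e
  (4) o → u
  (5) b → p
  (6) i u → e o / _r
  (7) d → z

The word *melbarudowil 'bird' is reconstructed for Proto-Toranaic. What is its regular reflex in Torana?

melporuzuwel

Torana: *melbarudowil
  melbarudowil (rule 1 does not apply)
  melbarudowil → melborudowil   [vowel merger]
  melborudowil → melborudowel   [vowel merger]
  melborudowel → melburuduwel   [vowel merger]
  melburuduwel → melpuruduwel   [unconditioned shift]
  melpuruduwel → melporuduwel   [pre-rhotic lowering]
  melporuduwel → melporuzuwel   [unconditioned shift]
  giving Torana melporuzuwel.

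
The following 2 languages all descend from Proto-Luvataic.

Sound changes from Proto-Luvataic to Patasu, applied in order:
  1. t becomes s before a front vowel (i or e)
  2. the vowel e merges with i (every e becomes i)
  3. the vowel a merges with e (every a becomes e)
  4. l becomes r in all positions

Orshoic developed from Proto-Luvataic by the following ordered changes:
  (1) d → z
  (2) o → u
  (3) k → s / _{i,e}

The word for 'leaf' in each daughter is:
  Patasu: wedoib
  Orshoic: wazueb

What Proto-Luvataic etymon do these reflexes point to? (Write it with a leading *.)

Position 4: Patasu has o, Orshoic has u. Patasu preserves o here (none of its changes turn any other segment into o), so the proto-segment is *o.
Position 5: Patasu has i, Orshoic has e. Orshoic preserves e here (none of its changes turn any other segment into e), so the proto-segment is *e.
This points to *wadoeb. Verify forward in each daughter:
Patasu: start from *wadoeb.
  rule 1: no change — wadoeb
  rule 2 (vowel merger): wadoeb → wadoib
  rule 3 (vowel merger): wadoib → wedoib
  rule 4: no change — wedoib
  ⇒ Patasu wedoib
Orshoic: *wadoeb
  wadoeb → wazoeb   [unconditioned shift]
  wazoeb → wazueb   [vowel merger]
  wazueb (rule 3 does not apply)
  giving Orshoic wazueb.
*wadoeb is the unique common source.

*wadoeb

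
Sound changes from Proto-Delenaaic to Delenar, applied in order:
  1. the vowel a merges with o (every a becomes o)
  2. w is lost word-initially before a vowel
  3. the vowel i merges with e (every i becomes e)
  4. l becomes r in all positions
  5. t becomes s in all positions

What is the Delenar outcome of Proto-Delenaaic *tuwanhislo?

suwonhesro

Delenar: *tuwanhislo > tuwonhislo > tuwonheslo > tuwonhesro > suwonhesro  (by vowel merger, vowel merger, unconditioned shift, unconditioned shift)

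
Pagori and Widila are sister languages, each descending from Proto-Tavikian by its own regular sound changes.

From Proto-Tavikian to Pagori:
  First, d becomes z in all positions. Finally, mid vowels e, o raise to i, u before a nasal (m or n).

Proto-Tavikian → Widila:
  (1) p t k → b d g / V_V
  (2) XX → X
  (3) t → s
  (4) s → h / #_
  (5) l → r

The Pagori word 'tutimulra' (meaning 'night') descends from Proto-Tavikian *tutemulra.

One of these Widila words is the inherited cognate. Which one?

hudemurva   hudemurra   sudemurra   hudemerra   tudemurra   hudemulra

hudemurra

Widila: start from *tutemulra.
  rule 1 (intervocalic voicing): tutemulra → tudemulra
  rule 2: no change — tudemulra
  rule 3 (unconditioned shift): tudemulra → sudemulra
  rule 4 (debuccalisation): sudemulra → hudemulra
  rule 5 (unconditioned shift): hudemulra → hudemurra
  ⇒ Widila hudemurra
Among the options, 'hudemurra' alone shows every Widila change applied in order.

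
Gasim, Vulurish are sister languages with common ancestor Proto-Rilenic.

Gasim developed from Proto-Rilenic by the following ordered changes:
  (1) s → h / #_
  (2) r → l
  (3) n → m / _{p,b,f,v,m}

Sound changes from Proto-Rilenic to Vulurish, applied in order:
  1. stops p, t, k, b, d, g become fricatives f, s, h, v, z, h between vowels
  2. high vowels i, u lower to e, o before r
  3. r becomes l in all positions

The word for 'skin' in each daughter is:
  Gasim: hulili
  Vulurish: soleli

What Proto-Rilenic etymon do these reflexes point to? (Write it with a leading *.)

*suriri

Position 4: Gasim has i, Vulurish has e. Gasim preserves i here (none of its changes turn any other segment into i), so the proto-segment is *i.
Position 5: Gasim has l, Vulurish has l. Taking the neighbouring segments as reconstructed: Gasim l could go back to *l or *r; Vulurish l can only go back to *r — the one source consistent with every daughter is *r.
Position 1: Gasim has h, Vulurish has s. Taking the neighbouring segments as reconstructed: Gasim h could go back to *s or *h; Vulurish s can only go back to *s — the one source consistent with every daughter is *s.
Verify the candidate proto-form against each daughter:
Gasim: *suriri
  suriri → huriri   [debuccalisation]
  huriri → hulili   [unconditioned shift]
  hulili (rule 3 does not apply)
  giving Gasim hulili.
Vulurish: *suriri
  suriri (rule 1 does not apply)
  suriri → soreri   [pre-rhotic lowering]
  soreri → soleli   [unconditioned shift]
  giving Vulurish soleli.
No other proto-form is consistent with every reflex, so the reconstruction is *suriri.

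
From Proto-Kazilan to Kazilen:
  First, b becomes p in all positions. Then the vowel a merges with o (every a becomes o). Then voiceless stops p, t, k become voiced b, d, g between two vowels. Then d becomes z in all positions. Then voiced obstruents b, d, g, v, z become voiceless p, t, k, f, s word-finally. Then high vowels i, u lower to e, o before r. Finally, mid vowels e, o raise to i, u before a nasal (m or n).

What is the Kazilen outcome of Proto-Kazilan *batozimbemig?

pozozimpimik

Kazilen: *batozimbemig
  batozimbemig → patozimpemig   [unconditioned shift]
  patozimpemig → potozimpemig   [vowel merger]
  potozimpemig → podozimpemig   [intervocalic voicing]
  podozimpemig → pozozimpemig   [unconditioned shift]
  pozozimpemig → pozozimpemik   [final devoicing]
  pozozimpemik (rule 6 does not apply)
  pozozimpemik → pozozimpimik   [pre-nasal raising]
  giving Kazilen pozozimpimik.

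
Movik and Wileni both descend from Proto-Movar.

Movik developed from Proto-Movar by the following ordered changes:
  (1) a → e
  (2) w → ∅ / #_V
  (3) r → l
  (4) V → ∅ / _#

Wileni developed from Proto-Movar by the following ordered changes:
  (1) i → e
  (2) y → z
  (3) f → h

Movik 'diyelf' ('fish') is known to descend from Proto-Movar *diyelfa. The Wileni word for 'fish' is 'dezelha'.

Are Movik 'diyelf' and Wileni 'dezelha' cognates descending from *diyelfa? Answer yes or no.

yes

Derive the expected Wileni reflex of *diyelfa:
Wileni: *diyelfa > deyelfa > dezelfa > dezelha  (by vowel merger, unconditioned shift, unconditioned shift)
Wileni 'dezelha' matches the regular reflex exactly, so the pair is cognate.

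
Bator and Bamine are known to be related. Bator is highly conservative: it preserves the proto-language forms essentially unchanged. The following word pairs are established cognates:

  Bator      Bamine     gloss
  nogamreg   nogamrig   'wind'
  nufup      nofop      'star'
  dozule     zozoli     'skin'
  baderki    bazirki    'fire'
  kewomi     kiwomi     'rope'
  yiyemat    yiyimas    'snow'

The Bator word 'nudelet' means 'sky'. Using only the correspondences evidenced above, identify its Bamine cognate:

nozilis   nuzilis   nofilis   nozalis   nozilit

dozule ~ zozoli — Bator u corresponds to Bamine o after a consonant, before a consonant other than r, m, n, p, b, f, v.
baderki ~ bazirki — Bator d corresponds to Bamine z between vowels (before a front vowel).
nogamreg ~ nogamrig, kewomi ~ kiwomi — Bator e corresponds to Bamine i after a consonant, before a consonant other than r, m, n, p, b, f, v.
yiyemat ~ yiyimas — Bator t corresponds to Bamine s word-finally.
Applying these to Bator 'nudelet':
  nudelet → nodelet   (u→o after a consonant, before a consonant other than r, m, n, p, b, f, v)
  nodelet → nozelet   (d→z between vowels (before a front vowel))
  nozelet → nozilet   (e→i after a consonant, before a consonant other than r, m, n, p, b, f, v)
  nozilet → nozilit   (e→i after a consonant, before a consonant other than r, m, n, p, b, f, v)
  nozilit → nozilis   (t→s word-finally)
So the Bamine cognate is 'nozilis'.

nozilis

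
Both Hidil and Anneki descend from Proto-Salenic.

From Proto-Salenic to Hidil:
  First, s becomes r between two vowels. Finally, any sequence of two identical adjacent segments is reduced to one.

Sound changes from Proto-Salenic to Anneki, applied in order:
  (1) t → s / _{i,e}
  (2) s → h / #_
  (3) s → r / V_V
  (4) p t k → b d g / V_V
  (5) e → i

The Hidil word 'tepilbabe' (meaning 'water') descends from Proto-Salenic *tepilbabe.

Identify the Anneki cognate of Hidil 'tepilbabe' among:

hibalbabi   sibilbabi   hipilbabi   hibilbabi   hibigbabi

hibilbabi

Anneki: start from *tepilbabe.
  rule 1 (palatalisation): tepilbabe → sepilbabe
  rule 2 (debuccalisation): sepilbabe → hepilbabe
  rule 3: no change — hepilbabe
  rule 4 (intervocalic voicing): hepilbabe → hebilbabe
  rule 5 (vowel merger): hebilbabe → hibilbabi
  ⇒ Anneki hibilbabi
The other candidates each miss or misapply at least one Anneki change.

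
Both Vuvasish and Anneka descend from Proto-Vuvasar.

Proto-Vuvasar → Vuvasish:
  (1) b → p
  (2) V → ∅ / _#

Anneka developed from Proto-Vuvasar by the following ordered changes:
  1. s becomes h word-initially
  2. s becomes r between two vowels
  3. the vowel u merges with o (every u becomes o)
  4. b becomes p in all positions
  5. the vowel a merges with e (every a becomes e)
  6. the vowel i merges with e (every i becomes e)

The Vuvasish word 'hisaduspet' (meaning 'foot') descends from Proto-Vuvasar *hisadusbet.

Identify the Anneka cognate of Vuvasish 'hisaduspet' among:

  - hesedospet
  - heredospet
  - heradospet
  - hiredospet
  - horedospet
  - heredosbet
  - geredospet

Anneka: *hisadusbet > hiradusbet > hiradosbet > hiradospet > hiredospet > heredospet  (by rhotacism, vowel merger, unconditioned shift, vowel merger, vowel merger)

heredospet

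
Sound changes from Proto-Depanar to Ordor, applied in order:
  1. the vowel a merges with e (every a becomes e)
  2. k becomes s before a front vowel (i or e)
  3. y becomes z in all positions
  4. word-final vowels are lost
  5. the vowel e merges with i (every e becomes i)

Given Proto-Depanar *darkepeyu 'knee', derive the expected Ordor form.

dirsipiz

Ordor: *darkepeyu > derkepeyu > dersepeyu > dersepezu > dersepez > dirsipiz  (by vowel merger, palatalisation, unconditioned shift, apocope, vowel merger)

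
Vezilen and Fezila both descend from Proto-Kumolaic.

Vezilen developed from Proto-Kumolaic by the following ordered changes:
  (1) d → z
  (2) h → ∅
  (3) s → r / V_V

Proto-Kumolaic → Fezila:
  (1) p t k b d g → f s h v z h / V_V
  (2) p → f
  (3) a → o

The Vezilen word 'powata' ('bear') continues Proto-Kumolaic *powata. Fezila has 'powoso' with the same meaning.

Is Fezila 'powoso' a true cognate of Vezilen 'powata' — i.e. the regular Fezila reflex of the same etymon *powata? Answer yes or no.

Derive the expected Fezila reflex of *powata:
Fezila: *powata > powasa > fowasa > fowoso  (by intervocalic lenition, unconditioned shift, vowel merger)
The regular Fezila reflex would be 'fowoso', but the attested form is 'powoso'. The correspondence is irregular, so they are not cognates (the Fezila form has a different source).

no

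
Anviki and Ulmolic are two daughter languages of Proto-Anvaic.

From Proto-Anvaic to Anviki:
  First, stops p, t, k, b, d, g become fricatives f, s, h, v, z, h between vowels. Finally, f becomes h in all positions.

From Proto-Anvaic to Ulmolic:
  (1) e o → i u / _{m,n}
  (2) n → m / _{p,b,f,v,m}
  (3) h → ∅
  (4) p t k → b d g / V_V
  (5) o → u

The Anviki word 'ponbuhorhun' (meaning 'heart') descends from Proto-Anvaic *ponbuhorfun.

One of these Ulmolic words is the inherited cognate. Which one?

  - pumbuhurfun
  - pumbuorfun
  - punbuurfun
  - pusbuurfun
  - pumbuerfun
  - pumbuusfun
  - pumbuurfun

pumbuurfun

Ulmolic: *ponbuhorfun > punbuhorfun > pumbuhorfun > pumbuorfun > pumbuurfun  (by pre-nasal raising, nasal place assimilation, h-loss, vowel merger)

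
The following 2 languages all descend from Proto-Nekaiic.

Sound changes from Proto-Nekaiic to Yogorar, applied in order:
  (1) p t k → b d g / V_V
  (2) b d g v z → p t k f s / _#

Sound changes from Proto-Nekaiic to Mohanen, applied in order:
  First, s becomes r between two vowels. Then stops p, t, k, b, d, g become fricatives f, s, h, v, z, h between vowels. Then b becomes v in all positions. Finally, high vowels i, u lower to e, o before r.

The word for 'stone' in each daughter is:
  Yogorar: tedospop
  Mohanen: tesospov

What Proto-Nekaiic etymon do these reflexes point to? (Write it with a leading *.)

Position 3: Yogorar has d, Mohanen has s. Taking the neighbouring segments as reconstructed: Yogorar d could go back to *t or *d; Mohanen s can only go back to *t — the one source consistent with every daughter is *t.
Position 8: Yogorar has p, Mohanen has v. Taking the neighbouring segments as reconstructed: Yogorar p could go back to *p or *b; Mohanen v could go back to *b or *v — the one source consistent with every daughter is *b.
This points to *tetospob. Verify forward in each daughter:
Yogorar: start from *tetospob.
  rule 1 (intervocalic voicing): tetospob → tedospob
  rule 2 (final devoicing): tedospob → tedospop
  ⇒ Yogorar tedospop
Mohanen: start from *tetospob.
  rule 1: no change — tetospob
  rule 2 (intervocalic lenition): tetospob → tesospob
  rule 3 (unconditioned shift): tesospob → tesospov
  rule 4: no change — tesospov
  ⇒ Mohanen tesospov
Only *tetospob yields all of Yogorar tedospop, Mohanen tesospov.

*tetospob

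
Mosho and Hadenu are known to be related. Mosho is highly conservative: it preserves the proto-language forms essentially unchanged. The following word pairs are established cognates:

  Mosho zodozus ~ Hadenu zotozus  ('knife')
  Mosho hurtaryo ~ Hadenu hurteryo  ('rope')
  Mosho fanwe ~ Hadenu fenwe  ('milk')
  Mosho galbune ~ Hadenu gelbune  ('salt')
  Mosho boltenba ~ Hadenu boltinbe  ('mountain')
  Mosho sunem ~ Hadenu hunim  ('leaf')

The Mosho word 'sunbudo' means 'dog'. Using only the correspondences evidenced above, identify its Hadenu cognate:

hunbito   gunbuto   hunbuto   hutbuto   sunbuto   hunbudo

hunbuto

sunem ~ hunim — Mosho s corresponds to Hadenu h word-initially before a back vowel.
zodozus ~ zotozus — Mosho d corresponds to Hadenu t between vowels (before a back vowel).
Applying these to Mosho 'sunbudo':
  sunbudo → hunbudo   (s→h word-initially before a back vowel)
  hunbudo → hunbuto   (d→t between vowels (before a back vowel))
So the Hadenu cognate is 'hunbuto'.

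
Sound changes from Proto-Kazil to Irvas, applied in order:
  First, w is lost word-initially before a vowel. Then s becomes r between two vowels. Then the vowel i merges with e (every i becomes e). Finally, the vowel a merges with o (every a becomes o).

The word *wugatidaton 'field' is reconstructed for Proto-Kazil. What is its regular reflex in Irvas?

ugotedoton

Irvas: start from *wugatidaton.
  rule 1 (glide loss): wugatidaton → ugatidaton
  rule 2: no change — ugatidaton
  rule 3 (vowel merger): ugatidaton → ugatedaton
  rule 4 (vowel merger): ugatedaton → ugotedoton
  ⇒ Irvas ugotedoton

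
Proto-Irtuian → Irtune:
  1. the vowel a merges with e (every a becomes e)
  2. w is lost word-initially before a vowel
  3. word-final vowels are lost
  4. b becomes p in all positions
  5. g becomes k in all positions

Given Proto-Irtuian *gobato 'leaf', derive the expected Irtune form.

Irtune: start from *gobato.
  rule 1 (vowel merger): gobato → gobeto
  rule 2: no change — gobeto
  rule 3 (apocope): gobeto → gobet
  rule 4 (unconditioned shift): gobet → gopet
  rule 5 (unconditioned shift): gopet → kopet
  ⇒ Irtune kopet

kopet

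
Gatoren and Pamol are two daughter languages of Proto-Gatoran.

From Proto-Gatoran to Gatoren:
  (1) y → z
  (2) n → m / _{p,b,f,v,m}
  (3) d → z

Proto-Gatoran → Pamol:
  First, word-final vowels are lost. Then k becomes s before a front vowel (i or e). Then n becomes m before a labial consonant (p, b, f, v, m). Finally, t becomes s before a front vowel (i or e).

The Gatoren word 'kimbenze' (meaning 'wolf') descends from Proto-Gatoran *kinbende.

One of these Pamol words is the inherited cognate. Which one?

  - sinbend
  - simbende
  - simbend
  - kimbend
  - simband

simbend

Pamol: *kinbende > kinbend > sinbend > simbend  (by apocope, palatalisation, nasal place assimilation)
The other candidates each miss or misapply at least one Pamol change.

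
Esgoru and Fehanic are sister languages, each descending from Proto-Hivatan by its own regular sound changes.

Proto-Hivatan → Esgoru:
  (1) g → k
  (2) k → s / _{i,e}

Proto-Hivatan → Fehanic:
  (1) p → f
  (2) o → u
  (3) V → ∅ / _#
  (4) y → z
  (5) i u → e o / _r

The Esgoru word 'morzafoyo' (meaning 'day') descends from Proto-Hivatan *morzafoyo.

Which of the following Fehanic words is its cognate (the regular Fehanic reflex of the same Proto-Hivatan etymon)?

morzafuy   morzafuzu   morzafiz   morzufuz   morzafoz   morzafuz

morzafuz

Fehanic: start from *morzafoyo.
  rule 1: no change — morzafoyo
  rule 2 (vowel merger): morzafoyo → murzafuyu
  rule 3 (apocope): murzafuyu → murzafuy
  rule 4 (unconditioned shift): murzafuy → murzafuz
  rule 5 (pre-rhotic lowering): murzafuz → morzafuz
  ⇒ Fehanic morzafuz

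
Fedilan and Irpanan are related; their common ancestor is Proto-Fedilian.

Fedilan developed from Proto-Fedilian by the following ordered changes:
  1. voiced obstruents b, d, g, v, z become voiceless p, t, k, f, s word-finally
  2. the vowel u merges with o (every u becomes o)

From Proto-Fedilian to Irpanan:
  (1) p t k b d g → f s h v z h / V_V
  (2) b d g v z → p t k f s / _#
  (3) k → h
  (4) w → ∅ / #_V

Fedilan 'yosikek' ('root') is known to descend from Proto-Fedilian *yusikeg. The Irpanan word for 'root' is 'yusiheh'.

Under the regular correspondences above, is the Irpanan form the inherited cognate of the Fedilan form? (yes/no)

yes

Derive the expected Irpanan reflex of *yusikeg:
Irpanan: *yusikeg > yusiheg > yusihek > yusiheh  (by intervocalic lenition, final devoicing, unconditioned shift)
Irpanan 'yusiheh' matches the regular reflex exactly, so the pair is cognate.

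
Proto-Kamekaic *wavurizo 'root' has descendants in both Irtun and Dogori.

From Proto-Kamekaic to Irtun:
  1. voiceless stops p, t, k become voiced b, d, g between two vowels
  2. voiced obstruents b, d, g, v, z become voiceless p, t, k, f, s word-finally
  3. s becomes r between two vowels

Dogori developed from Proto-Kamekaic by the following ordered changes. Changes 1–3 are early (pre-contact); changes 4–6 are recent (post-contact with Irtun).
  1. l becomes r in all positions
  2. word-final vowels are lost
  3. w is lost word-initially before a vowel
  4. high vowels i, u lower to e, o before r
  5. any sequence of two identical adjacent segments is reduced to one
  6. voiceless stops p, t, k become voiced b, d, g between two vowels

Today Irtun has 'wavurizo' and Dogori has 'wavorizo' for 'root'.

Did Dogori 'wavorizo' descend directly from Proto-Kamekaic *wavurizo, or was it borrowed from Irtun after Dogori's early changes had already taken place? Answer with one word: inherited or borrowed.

borrowed

If inherited, *wavurizo would pass through all of Dogori's changes:
Dogori: start from *wavurizo.
  rule 1: no change — wavurizo
  rule 2 (apocope): wavurizo → wavuriz
  rule 3 (glide loss): wavuriz → avuriz
  rule 4 (pre-rhotic lowering): avuriz → avoriz
  rule 5: no change — avoriz
  rule 6: no change — avoriz
  ⇒ Dogori avoriz
If borrowed from Irtun 'wavurizo' after the early changes, it would undergo only the recent ones:
  rule 4 (pre-rhotic lowering): wavurizo → wavorizo
  rule 5 (degemination): no change (wavorizo)
  rule 6 (intervocalic voicing): no change (wavorizo)
  ⇒ as a loan: wavorizo
Dogori 'wavorizo' matches the loan outcome 'wavorizo', not the inherited 'avoriz' — it skipped the early Dogori changes, so it was borrowed from Irtun.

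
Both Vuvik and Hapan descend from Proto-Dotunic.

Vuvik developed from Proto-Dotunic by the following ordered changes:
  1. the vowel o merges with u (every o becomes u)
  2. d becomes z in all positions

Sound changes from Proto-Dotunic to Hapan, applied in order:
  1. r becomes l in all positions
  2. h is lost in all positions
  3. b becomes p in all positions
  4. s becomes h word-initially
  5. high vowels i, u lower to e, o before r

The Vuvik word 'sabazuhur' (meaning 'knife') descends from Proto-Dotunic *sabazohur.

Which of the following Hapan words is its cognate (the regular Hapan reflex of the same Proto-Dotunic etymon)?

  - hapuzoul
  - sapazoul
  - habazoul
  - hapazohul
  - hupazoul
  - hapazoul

hapazoul

Hapan: *sabazohur
  sabazohur → sabazohul   [unconditioned shift]
  sabazohul → sabazoul   [h-loss]
  sabazoul → sapazoul   [unconditioned shift]
  sapazoul → hapazoul   [debuccalisation]
  hapazoul (rule 5 does not apply)
  giving Hapan hapazoul.
The other candidates each miss or misapply at least one Hapan change.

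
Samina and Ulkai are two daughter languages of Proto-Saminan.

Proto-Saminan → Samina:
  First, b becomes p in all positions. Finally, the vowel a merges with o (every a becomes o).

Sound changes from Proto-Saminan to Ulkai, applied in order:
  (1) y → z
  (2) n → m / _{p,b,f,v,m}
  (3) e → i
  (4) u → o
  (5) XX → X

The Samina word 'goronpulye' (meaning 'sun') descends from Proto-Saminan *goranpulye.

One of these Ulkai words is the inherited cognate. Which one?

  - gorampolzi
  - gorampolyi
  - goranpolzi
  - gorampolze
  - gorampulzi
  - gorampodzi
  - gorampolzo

gorampolzi

Ulkai: start from *goranpulye.
  rule 1 (unconditioned shift): goranpulye → goranpulze
  rule 2 (nasal place assimilation): goranpulze → gorampulze
  rule 3 (vowel merger): gorampulze → gorampulzi
  rule 4 (vowel merger): gorampulzi → gorampolzi
  rule 5: no change — gorampolzi
  ⇒ Ulkai gorampolzi
The other candidates each miss or misapply at least one Ulkai change.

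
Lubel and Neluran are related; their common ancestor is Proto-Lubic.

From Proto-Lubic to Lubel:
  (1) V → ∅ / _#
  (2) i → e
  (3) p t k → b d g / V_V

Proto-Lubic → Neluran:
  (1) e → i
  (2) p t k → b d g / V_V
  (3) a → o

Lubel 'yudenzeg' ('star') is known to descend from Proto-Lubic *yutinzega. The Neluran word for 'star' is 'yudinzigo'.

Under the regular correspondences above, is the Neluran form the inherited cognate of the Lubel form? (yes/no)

yes

Derive the expected Neluran reflex of *yutinzega:
Neluran: start from *yutinzega.
  rule 1 (vowel merger): yutinzega → yutinziga
  rule 2 (intervocalic voicing): yutinziga → yudinziga
  rule 3 (vowel merger): yudinziga → yudinzigo
  ⇒ Neluran yudinzigo
Neluran 'yudinzigo' matches the regular reflex exactly, so the pair is cognate.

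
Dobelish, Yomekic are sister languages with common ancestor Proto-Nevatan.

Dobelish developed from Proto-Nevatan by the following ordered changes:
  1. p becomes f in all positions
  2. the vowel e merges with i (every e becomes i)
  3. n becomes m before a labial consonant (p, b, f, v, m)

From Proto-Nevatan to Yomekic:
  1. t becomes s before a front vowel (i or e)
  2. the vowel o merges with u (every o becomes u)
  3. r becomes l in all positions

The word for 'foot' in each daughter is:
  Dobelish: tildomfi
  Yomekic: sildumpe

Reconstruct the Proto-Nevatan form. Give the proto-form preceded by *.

Position 1: Dobelish has t, Yomekic has s. Dobelish preserves t here (none of its changes turn any other segment into t), so the proto-segment is *t.
Position 7: Dobelish has f, Yomekic has p. Yomekic preserves p here (none of its changes turn any other segment into p), so the proto-segment is *p.
Position 8: Dobelish has i, Yomekic has e. Yomekic preserves e here (none of its changes turn any other segment into e), so the proto-segment is *e.
Verify the candidate proto-form against each daughter:
Dobelish: start from *tildompe.
  rule 1 (unconditioned shift): tildompe → tildomfe
  rule 2 (vowel merger): tildomfe → tildomfi
  rule 3: no change — tildomfi
  ⇒ Dobelish tildomfi
Yomekic: *tildompe > sildompe > sildumpe  (by palatalisation, vowel merger)
Only *tildompe yields all of Dobelish tildomfi, Yomekic sildumpe.

*tildompe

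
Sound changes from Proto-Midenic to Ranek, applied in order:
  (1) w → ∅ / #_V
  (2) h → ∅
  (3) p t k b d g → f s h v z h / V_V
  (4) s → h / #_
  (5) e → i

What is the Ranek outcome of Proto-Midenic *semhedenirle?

Ranek: *semhedenirle
  semhedenirle (rule 1 does not apply)
  semhedenirle → semedenirle   [h-loss]
  semedenirle → semezenirle   [intervocalic lenition]
  semezenirle → hemezenirle   [debuccalisation]
  hemezenirle → himizinirli   [vowel merger]
  giving Ranek himizinirli.

himizinirli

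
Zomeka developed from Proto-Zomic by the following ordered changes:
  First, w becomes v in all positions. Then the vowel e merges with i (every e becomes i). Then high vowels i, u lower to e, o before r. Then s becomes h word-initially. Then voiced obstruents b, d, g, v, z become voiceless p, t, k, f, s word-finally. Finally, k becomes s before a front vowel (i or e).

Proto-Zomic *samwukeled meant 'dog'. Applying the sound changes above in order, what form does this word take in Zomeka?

hamvusilit

Zomeka: *samwukeled > samvukeled > samvukilid > hamvukilid > hamvukilit > hamvusilit  (by unconditioned shift, vowel merger, debuccalisation, final devoicing, palatalisation)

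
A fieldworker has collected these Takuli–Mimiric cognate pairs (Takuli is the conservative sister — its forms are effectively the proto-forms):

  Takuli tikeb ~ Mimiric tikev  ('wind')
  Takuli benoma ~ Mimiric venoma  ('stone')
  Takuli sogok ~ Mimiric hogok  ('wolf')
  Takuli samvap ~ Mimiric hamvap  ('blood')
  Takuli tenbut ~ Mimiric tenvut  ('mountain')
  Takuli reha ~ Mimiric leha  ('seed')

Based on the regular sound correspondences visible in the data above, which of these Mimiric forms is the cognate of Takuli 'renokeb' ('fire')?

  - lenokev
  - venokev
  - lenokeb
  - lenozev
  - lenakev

lenokev

reha ~ leha — Takuli r corresponds to Mimiric l word-initially before a front vowel.
tikeb ~ tikev — Takuli b corresponds to Mimiric v word-finally.
Applying these to Takuli 'renokeb':
  renokeb → lenokeb   (r→l word-initially before a front vowel)
  lenokeb → lenokev   (b→v word-finally)
So the Mimiric cognate is 'lenokev'.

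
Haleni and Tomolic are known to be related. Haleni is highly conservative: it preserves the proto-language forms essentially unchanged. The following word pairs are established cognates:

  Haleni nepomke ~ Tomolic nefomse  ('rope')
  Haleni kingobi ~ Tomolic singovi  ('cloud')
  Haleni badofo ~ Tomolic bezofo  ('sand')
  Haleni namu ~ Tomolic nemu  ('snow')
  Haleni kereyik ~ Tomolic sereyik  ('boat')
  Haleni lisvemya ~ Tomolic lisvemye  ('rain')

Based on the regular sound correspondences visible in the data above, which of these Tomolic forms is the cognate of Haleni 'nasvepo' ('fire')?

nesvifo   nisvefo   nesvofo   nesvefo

badofo ~ bezofo — Haleni a corresponds to Tomolic e after a consonant, before a consonant other than r, m, n, p, b, f, v.
nepomke ~ nefomse — Haleni p corresponds to Tomolic f between vowels (before a back vowel).
Applying these to Haleni 'nasvepo':
  nasvepo → nesvepo   (a→e after a consonant, before a consonant other than r, m, n, p, b, f, v)
  nesvepo → nesvefo   (p→f between vowels (before a back vowel))
So the Tomolic cognate is 'nesvefo'.

nesvefo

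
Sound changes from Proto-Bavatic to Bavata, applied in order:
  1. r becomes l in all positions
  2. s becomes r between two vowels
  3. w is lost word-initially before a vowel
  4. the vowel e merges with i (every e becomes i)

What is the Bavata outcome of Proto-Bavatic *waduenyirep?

Bavata: *waduenyirep
  waduenyirep → waduenyilep   [unconditioned shift]
  waduenyilep (rule 2 does not apply)
  waduenyilep → aduenyilep   [glide loss]
  aduenyilep → aduinyilip   [vowel merger]
  giving Bavata aduinyilip.

aduinyilip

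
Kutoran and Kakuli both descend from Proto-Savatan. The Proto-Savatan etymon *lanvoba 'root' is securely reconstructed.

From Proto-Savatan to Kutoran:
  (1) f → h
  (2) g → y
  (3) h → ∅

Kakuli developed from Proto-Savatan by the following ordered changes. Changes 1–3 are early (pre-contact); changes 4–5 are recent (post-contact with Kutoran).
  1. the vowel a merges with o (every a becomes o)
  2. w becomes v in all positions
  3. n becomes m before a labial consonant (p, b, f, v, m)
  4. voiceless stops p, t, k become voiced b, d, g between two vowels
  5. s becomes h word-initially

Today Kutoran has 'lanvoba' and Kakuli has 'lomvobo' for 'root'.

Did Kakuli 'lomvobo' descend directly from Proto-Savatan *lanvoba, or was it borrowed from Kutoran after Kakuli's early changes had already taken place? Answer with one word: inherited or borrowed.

If inherited, *lanvoba would pass through all of Kakuli's changes:
Kakuli: *lanvoba > lonvobo > lomvobo  (by vowel merger, nasal place assimilation)
If borrowed from Kutoran 'lanvoba' after the early changes, it would undergo only the recent ones:
  rule 4 (intervocalic voicing): no change (lanvoba)
  rule 5 (debuccalisation): no change (lanvoba)
  ⇒ as a loan: lanvoba
Kakuli 'lomvobo' matches the inherited outcome exactly, so it is an inherited cognate, not a loan.

inherited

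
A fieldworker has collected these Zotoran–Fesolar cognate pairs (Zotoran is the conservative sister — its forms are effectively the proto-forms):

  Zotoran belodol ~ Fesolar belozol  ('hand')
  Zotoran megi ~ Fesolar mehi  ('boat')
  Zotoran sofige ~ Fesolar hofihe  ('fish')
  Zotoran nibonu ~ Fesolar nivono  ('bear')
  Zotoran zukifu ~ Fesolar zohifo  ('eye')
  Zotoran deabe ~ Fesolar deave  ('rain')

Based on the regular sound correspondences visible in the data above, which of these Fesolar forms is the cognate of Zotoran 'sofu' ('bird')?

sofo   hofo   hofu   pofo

sofige ~ hofihe — Zotoran s corresponds to Fesolar h word-initially before a back vowel.
nibonu ~ nivono, zukifu ~ zohifo — Zotoran u corresponds to Fesolar o word-finally.
Applying these to Zotoran 'sofu':
  sofu → hofu   (s→h word-initially before a back vowel)
  hofu → hofo   (u→o word-finally)
So the Fesolar cognate is 'hofo'.

hofo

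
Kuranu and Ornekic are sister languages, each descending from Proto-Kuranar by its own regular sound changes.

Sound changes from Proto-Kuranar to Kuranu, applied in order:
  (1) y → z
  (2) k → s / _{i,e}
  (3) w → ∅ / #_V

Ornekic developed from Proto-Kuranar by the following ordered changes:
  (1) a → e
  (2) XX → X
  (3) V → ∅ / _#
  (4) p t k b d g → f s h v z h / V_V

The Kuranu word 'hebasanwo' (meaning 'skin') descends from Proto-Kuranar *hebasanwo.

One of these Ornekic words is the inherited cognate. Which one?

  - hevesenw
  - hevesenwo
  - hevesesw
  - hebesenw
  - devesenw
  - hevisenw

Ornekic: *hebasanwo
  hebasanwo → hebesenwo   [vowel merger]
  hebesenwo (rule 2 does not apply)
  hebesenwo → hebesenw   [apocope]
  hebesenw → hevesenw   [intervocalic lenition]
  giving Ornekic hevesenw.
Only 'hevesenw' matches the regular Ornekic development of *hebasanwo.

hevesenw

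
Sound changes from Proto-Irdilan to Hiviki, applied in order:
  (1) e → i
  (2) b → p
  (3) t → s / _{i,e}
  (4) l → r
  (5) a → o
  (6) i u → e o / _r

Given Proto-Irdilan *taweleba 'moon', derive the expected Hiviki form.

toweripo

Hiviki: *taweleba
  taweleba → tawiliba   [vowel merger]
  tawiliba → tawilipa   [unconditioned shift]
  tawilipa (rule 3 does not apply)
  tawilipa → tawiripa   [unconditioned shift]
  tawiripa → towiripo   [vowel merger]
  towiripo → toweripo   [pre-rhotic lowering]
  giving Hiviki toweripo.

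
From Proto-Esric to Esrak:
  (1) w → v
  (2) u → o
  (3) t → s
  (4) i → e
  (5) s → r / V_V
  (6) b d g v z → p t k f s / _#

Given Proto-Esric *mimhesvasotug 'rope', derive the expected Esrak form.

Esrak: start from *mimhesvasotug.
  rule 1: no change — mimhesvasotug
  rule 2 (vowel merger): mimhesvasotug → mimhesvasotog
  rule 3 (unconditioned shift): mimhesvasotog → mimhesvasosog
  rule 4 (vowel merger): mimhesvasosog → memhesvasosog
  rule 5 (rhotacism): memhesvasosog → memhesvarorog
  rule 6 (final devoicing): memhesvarorog → memhesvarorok
  ⇒ Esrak memhesvarorok

memhesvarorok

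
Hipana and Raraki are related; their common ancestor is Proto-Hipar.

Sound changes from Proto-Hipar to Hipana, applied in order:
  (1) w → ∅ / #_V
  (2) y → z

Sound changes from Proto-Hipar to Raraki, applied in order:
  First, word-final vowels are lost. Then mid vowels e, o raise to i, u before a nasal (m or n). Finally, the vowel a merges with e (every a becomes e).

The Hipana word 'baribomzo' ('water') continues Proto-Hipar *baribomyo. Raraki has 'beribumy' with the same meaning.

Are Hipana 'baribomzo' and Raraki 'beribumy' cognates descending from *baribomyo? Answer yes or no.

Derive the expected Raraki reflex of *baribomyo:
Raraki: start from *baribomyo.
  rule 1 (apocope): baribomyo → baribomy
  rule 2 (pre-nasal raising): baribomy → baribumy
  rule 3 (vowel merger): baribumy → beribumy
  ⇒ Raraki beribumy
Raraki 'beribumy' matches the regular reflex exactly, so the pair is cognate.

yes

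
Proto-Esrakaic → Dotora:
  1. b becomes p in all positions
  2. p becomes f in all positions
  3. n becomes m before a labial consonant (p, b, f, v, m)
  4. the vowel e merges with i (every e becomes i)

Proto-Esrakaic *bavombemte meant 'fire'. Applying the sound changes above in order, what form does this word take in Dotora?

favomfimti

Dotora: *bavombemte > pavompemte > favomfemte > favomfimti  (by unconditioned shift, unconditioned shift, vowel merger)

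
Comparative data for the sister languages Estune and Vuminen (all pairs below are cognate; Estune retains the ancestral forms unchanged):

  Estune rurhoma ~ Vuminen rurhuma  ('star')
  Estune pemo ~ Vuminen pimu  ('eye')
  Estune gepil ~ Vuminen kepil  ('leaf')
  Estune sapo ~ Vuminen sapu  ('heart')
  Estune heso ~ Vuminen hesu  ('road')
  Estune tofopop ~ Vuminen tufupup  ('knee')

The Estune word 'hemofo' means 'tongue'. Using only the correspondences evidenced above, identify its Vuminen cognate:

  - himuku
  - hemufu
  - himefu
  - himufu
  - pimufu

pemo ~ pimu — Estune e corresponds to Vuminen i after a consonant, before a nasal.
tofopop ~ tufupup — Estune o corresponds to Vuminen u after a consonant, before a labial obstruent.
pemo ~ pimu, sapo ~ sapu — Estune o corresponds to Vuminen u word-finally.
Applying these to Estune 'hemofo':
  hemofo → himofo   (e→i after a consonant, before a nasal)
  himofo → himufo   (o→u after a consonant, before a labial obstruent)
  himufo → himufu   (o→u word-finally)
So the Vuminen cognate is 'himufu'.

himufu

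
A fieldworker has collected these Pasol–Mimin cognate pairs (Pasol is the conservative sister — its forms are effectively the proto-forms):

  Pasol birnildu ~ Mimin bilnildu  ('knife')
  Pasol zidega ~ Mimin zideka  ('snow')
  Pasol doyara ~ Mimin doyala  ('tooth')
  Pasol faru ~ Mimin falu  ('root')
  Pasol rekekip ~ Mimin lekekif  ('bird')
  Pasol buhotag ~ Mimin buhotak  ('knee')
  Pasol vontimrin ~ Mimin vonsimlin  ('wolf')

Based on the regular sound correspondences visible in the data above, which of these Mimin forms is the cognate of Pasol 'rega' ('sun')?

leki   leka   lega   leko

rekekip ~ lekekif — Pasol r corresponds to Mimin l word-initially before a front vowel.
zidega ~ zideka — Pasol g corresponds to Mimin k between vowels (before a back vowel).
Applying these to Pasol 'rega':
  rega → lega   (r→l word-initially before a front vowel)
  lega → leka   (g→k between vowels (before a back vowel))
So the Mimin cognate is 'leka'.

leka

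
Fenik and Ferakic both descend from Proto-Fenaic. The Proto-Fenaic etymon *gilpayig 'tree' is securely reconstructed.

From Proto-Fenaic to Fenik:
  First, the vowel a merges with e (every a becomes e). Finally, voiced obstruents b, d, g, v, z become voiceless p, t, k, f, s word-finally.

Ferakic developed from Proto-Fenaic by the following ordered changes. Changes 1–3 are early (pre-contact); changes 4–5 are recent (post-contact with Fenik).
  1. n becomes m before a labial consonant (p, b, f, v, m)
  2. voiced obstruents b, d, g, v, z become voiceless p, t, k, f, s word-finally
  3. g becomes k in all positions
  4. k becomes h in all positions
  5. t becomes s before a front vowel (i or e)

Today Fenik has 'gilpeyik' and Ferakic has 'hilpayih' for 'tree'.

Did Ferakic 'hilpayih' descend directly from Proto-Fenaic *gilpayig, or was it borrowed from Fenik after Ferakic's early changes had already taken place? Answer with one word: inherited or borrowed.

inherited

If inherited, *gilpayig would pass through all of Ferakic's changes:
Ferakic: *gilpayig
  gilpayig (rule 1 does not apply)
  gilpayig → gilpayik   [final devoicing]
  gilpayik → kilpayik   [unconditioned shift]
  kilpayik → hilpayih   [unconditioned shift]
  hilpayih (rule 5 does not apply)
  giving Ferakic hilpayih.
If borrowed from Fenik 'gilpeyik' after the early changes, it would undergo only the recent ones:
  rule 4 (unconditioned shift): gilpeyik → gilpeyih
  rule 5 (palatalisation): no change (gilpeyih)
  ⇒ as a loan: gilpeyih
Ferakic 'hilpayih' matches the inherited outcome exactly, so it is an inherited cognate, not a loan.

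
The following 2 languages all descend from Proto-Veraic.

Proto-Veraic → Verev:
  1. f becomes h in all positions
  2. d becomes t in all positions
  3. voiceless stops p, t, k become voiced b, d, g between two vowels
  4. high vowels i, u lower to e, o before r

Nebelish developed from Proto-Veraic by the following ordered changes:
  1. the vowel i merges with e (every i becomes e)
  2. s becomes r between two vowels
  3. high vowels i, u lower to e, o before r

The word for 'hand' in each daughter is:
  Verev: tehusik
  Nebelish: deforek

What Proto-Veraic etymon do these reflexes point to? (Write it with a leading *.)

Position 4: Verev has u, Nebelish has o. Verev preserves u here (none of its changes turn any other segment into u), so the proto-segment is *u.
Position 6: Verev has i, Nebelish has e. Verev preserves i here (none of its changes turn any other segment into i), so the proto-segment is *i.
This points to *defusik. Verify forward in each daughter:
Verev: start from *defusik.
  rule 1 (unconditioned shift): defusik → dehusik
  rule 2 (unconditioned shift): dehusik → tehusik
  rule 3: no change — tehusik
  rule 4: no change — tehusik
  ⇒ Verev tehusik
Nebelish: start from *defusik.
  rule 1 (vowel merger): defusik → defusek
  rule 2 (rhotacism): defusek → defurek
  rule 3 (pre-rhotic lowering): defurek → deforek
  ⇒ Nebelish deforek
*defusik is the unique common source.

*defusik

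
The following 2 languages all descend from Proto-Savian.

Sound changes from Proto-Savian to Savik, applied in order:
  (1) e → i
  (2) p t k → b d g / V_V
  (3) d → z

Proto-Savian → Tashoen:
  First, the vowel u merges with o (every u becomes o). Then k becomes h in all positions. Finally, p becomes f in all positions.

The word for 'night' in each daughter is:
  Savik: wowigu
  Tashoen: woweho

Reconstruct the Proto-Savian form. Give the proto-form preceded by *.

Position 4: Savik has i, Tashoen has e. Tashoen preserves e here (none of its changes turn any other segment into e), so the proto-segment is *e.
Position 5: Savik has g, Tashoen has h. Taking the neighbouring segments as reconstructed: Savik g could go back to *k or *g; Tashoen h could go back to *k or *h — the one source consistent with every daughter is *k.
This points to *woweku. Verify forward in each daughter:
Savik: *woweku
  woweku → wowiku   [vowel merger]
  wowiku → wowigu   [intervocalic voicing]
  wowigu (rule 3 does not apply)
  giving Savik wowigu.
Tashoen: *woweku > woweko > woweho  (by vowel merger, unconditioned shift)
*woweku is the unique common source.

*woweku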